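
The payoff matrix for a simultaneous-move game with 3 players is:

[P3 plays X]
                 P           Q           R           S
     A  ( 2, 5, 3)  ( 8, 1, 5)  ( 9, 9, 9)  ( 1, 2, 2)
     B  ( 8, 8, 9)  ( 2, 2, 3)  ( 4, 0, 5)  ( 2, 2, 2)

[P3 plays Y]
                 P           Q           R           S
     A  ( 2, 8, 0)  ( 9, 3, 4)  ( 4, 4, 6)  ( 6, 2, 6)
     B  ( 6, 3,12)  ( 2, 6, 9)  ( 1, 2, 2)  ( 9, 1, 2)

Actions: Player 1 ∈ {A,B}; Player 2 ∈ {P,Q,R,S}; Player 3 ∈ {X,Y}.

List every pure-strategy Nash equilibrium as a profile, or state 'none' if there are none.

(A,P,X): not NE [P1→B gives 8>2; P2→R gives 9>5]
(A,P,Y): not NE [P1→B gives 6>2; P3→X gives 3>0]
(A,Q,X): not NE [P2→R gives 9>1]
(A,Q,Y): not NE [P2→P gives 8>3; P3→X gives 5>4]
(A,R,X): NE
(A,R,Y): not NE [P2→P gives 8>4; P3→X gives 9>6]
(A,S,X): not NE [P1→B gives 2>1; P2→R gives 9>2; P3→Y gives 6>2]
(A,S,Y): not NE [P1→B gives 9>6; P2→P gives 8>2]
(B,P,X): not NE [P3→Y gives 12>9]
(B,P,Y): not NE [P2→Q gives 6>3]
(B,Q,X): not NE [P1→A gives 8>2; P2→P gives 8>2; P3→Y gives 9>3]
(B,Q,Y): not NE [P1→A gives 9>2]
(B,R,X): not NE [P1→A gives 9>4; P2→P gives 8>0]
(B,R,Y): not NE [P1→A gives 4>1; P2→Q gives 6>2; P3→X gives 5>2]
(B,S,X): not NE [P2→P gives 8>2]
(B,S,Y): not NE [P2→Q gives 6>1]

PSNE = {(A,R,X)}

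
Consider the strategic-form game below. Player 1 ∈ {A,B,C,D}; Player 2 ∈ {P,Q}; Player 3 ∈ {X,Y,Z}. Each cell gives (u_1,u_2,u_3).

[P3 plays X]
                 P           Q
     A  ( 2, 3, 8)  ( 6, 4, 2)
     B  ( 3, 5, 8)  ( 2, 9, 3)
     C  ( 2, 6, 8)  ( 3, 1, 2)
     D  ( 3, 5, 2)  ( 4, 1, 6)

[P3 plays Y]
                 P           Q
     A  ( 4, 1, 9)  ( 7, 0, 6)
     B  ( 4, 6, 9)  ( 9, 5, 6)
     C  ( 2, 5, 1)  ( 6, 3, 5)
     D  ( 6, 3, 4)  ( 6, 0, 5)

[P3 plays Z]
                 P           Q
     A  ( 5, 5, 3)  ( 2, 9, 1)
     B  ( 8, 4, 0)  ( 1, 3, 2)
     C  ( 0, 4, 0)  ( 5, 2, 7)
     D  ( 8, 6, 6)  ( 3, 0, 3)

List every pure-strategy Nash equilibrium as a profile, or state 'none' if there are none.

(A,P,X): not NE [P1→D gives 3>2; P2→Q gives 4>3; P3→Y gives 9>8]
(A,P,Y): not NE [P1→D gives 6>4]
(A,P,Z): not NE [P1→D gives 8>5; P2→Q gives 9>5; P3→Y gives 9>3]
(A,Q,X): not NE [P3→Y gives 6>2]
(A,Q,Y): not NE [P1→B gives 9>7; P2→P gives 1>0]
(A,Q,Z): not NE [P1→C gives 5>2; P3→Y gives 6>1]
(B,P,X): not NE [P2→Q gives 9>5; P3→Y gives 9>8]
(B,P,Y): not NE [P1→D gives 6>4]
(B,P,Z): not NE [P3→Y gives 9>0]
(B,Q,X): not NE [P1→A gives 6>2; P3→Y gives 6>3]
(B,Q,Y): not NE [P2→P gives 6>5]
(B,Q,Z): not NE [P1→C gives 5>1; P2→P gives 4>3; P3→Y gives 6>2]
(C,P,X): not NE [P1→D gives 3>2]
(C,P,Y): not NE [P1→D gives 6>2; P3→X gives 8>1]
(C,P,Z): not NE [P1→D gives 8>0; P3→X gives 8>0]
(C,Q,X): not NE [P1→A gives 6>3; P2→P gives 6>1; P3→Z gives 7>2]
(C,Q,Y): not NE [P1→B gives 9>6; P2→P gives 5>3; P3→Z gives 7>5]
(C,Q,Z): not NE [P2→P gives 4>2]
(D,P,X): not NE [P3→Z gives 6>2]
(D,P,Y): not NE [P3→Z gives 6>4]
(D,P,Z): NE
(D,Q,X): not NE [P1→A gives 6>4; P2→P gives 5>1]
(D,Q,Y): not NE [P1→B gives 9>6; P2→P gives 3>0; P3→X gives 6>5]
(D,Q,Z): not NE [P1→C gives 5>3; P2→P gives 6>0; P3→X gives 6>3]

NE set: (D,P,Z)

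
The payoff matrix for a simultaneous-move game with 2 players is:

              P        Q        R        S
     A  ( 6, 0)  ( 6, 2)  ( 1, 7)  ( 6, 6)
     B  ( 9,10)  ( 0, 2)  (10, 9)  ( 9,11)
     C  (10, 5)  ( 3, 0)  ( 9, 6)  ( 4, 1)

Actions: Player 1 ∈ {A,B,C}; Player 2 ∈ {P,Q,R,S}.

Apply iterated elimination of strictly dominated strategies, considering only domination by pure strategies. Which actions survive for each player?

Survivors P1:{B,C} P2:{P,R,S}

P2 drop Q (R beats it: A:7>2 B:9>2 C:6>0)
P1 drop A (B beats it: P:9>6 R:10>1 S:9>6)
P1→{B,C} P2→{P,R,S}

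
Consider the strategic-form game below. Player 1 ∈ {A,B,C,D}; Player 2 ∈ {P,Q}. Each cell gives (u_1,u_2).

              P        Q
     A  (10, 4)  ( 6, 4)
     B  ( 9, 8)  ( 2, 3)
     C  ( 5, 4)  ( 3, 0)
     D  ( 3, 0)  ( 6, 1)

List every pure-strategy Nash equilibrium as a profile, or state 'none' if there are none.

PSNE = {(A,P), (A,Q), (D,Q)}

(A,P): NE
(A,Q): NE
(B,P): not NE [P1→A gives 10>9]
(B,Q): not NE [P1→D gives 6>2; P2→P gives 8>3]
(C,P): not NE [P1→A gives 10>5]
(C,Q): not NE [P1→D gives 6>3; P2→P gives 4>0]
(D,P): not NE [P1→A gives 10>3; P2→Q gives 1>0]
(D,Q): NE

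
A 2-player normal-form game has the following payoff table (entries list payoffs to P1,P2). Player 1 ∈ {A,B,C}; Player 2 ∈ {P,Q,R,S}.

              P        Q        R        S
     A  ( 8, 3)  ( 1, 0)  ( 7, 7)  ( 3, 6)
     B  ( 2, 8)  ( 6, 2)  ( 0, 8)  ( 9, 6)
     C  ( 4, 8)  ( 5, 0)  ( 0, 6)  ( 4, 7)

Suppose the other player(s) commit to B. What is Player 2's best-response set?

BR_2 = {P,R}

u_2(P vs B) = 8
u_2(Q vs B) = 2
u_2(R vs B) = 8
u_2(S vs B) = 6
max payoff 8 at {P,R}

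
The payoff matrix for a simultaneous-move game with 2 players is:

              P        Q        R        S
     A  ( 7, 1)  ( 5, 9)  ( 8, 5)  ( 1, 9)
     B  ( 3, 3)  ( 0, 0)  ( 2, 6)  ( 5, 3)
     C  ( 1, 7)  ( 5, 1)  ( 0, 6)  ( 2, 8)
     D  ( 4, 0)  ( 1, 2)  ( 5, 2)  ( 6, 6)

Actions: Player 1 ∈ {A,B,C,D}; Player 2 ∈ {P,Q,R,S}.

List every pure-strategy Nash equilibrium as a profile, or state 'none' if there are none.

Nash profiles: (A,Q), (D,S)

(A,P): not NE [P2→S gives 9>1]
(A,Q): NE
(A,R): not NE [P2→S gives 9>5]
(A,S): not NE [P1→D gives 6>1]
(B,P): not NE [P1→A gives 7>3; P2→R gives 6>3]
(B,Q): not NE [P1→C gives 5>0; P2→R gives 6>0]
(B,R): not NE [P1→A gives 8>2]
(B,S): not NE [P1→D gives 6>5; P2→R gives 6>3]
(C,P): not NE [P1→A gives 7>1; P2→S gives 8>7]
(C,Q): not NE [P2→S gives 8>1]
(C,R): not NE [P1→A gives 8>0; P2→S gives 8>6]
(C,S): not NE [P1→D gives 6>2]
(D,P): not NE [P1→A gives 7>4; P2→S gives 6>0]
(D,Q): not NE [P1→C gives 5>1; P2→S gives 6>2]
(D,R): not NE [P1→A gives 8>5; P2→S gives 6>2]
(D,S): NE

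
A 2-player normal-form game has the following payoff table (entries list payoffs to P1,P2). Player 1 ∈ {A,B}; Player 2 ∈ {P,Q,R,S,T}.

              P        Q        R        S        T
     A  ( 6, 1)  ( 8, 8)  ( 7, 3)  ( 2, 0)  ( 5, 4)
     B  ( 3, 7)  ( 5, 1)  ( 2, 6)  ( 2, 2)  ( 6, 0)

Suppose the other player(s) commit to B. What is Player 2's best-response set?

argmax u_2 = {P}

u_2(P vs B) = 7
u_2(Q vs B) = 1
u_2(R vs B) = 6
u_2(S vs B) = 2
u_2(T vs B) = 0
max payoff 7 at {P}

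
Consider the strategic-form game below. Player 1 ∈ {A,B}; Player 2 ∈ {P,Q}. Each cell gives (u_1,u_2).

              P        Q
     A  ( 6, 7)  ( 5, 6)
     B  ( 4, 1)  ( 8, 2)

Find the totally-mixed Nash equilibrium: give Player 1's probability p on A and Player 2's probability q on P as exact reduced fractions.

P1 indiff ⇒ q·6+(1-q)·5 = q·4+(1-q)·8 ⇒ q(2) = (1-q)(3) ⇒ q = 3/5
P2 indiff ⇒ p·7+(1-p)·1 = p·6+(1-p)·2 ⇒ p(1) = (1-p)(1) ⇒ p = 1/2

p=1/2, q=3/5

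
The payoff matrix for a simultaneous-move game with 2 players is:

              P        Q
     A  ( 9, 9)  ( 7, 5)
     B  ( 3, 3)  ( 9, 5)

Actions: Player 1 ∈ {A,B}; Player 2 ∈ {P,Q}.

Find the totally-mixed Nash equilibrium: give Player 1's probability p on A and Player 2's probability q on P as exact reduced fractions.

P1 mixes 1/3 on A; P2 mixes 1/4 on P

P1 indiff ⇒ q·9+(1-q)·7 = q·3+(1-q)·9 ⇒ q(6) = (1-q)(2) ⇒ q = 1/4
P2 indiff ⇒ p·9+(1-p)·3 = p·5+(1-p)·5 ⇒ p(4) = (1-p)(2) ⇒ p = 1/3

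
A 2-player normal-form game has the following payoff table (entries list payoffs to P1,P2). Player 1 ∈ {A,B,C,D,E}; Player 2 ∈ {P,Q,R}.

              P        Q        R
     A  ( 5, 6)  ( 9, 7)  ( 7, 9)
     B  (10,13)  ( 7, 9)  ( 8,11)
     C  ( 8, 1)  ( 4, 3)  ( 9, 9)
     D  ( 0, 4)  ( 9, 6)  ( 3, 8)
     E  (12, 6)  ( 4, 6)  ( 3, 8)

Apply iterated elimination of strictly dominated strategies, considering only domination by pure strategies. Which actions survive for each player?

Remaining: P1:{B,C,E} P2:{P,R}

P2 drop Q (R beats it: A:9>7 B:11>9 C:9>3 D:8>6 E:8>6)
P1 drop A (B beats it: P:10>5 R:8>7)
P1 drop D (B beats it: P:10>0 R:8>3)
P1→{B,C,E} P2→{P,R}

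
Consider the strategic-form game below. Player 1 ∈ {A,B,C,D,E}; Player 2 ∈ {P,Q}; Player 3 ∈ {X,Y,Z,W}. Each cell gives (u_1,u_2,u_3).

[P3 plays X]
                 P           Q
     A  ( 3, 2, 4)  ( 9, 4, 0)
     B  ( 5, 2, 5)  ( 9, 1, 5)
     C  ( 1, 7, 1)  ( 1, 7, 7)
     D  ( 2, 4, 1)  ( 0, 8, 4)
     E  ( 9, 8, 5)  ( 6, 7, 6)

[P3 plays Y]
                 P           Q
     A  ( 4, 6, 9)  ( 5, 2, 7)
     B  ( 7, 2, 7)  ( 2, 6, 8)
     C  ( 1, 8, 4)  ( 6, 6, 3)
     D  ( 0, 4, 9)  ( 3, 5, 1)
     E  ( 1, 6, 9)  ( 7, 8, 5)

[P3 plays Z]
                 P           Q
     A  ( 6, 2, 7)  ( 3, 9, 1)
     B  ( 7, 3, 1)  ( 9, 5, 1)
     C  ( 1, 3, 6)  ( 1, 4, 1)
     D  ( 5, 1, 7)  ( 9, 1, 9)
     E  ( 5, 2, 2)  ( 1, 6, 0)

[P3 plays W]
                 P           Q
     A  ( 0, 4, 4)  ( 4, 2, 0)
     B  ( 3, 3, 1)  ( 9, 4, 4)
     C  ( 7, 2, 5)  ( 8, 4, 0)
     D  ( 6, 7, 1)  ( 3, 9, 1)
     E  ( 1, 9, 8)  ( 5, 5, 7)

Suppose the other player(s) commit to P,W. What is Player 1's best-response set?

u_1(A vs P,W) = 0
u_1(B vs P,W) = 3
u_1(C vs P,W) = 7
u_1(D vs P,W) = 6
u_1(E vs P,W) = 1
max payoff 7 at {C}

P1 best: {C}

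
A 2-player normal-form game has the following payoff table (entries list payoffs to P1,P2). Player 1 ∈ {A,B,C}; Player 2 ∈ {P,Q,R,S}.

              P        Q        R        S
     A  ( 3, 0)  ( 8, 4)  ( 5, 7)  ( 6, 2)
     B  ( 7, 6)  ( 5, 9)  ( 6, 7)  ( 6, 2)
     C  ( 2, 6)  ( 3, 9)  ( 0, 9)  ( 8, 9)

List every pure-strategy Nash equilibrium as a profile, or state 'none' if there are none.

(A,P): not NE [P1→B gives 7>3; P2→R gives 7>0]
(A,Q): not NE [P2→R gives 7>4]
(A,R): not NE [P1→B gives 6>5]
(A,S): not NE [P1→C gives 8>6; P2→R gives 7>2]
(B,P): not NE [P2→Q gives 9>6]
(B,Q): not NE [P1→A gives 8>5]
(B,R): not NE [P2→Q gives 9>7]
(B,S): not NE [P1→C gives 8>6; P2→Q gives 9>2]
(C,P): not NE [P1→B gives 7>2; P2→S gives 9>6]
(C,Q): not NE [P1→A gives 8>3]
(C,R): not NE [P1→B gives 6>0]
(C,S): NE

Nash profiles: (C,S)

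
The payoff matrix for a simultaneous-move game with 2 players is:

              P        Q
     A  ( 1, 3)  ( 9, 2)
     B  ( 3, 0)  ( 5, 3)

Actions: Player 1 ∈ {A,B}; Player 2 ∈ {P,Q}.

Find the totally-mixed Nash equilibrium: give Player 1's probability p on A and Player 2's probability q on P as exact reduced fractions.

P1 indiff ⇒ q·1+(1-q)·9 = q·3+(1-q)·5 ⇒ q(-2) = (1-q)(-4) ⇒ q = 2/3
P2 indiff ⇒ p·3+(1-p)·0 = p·2+(1-p)·3 ⇒ p(1) = (1-p)(3) ⇒ p = 3/4

P1 mixes 3/4 on A; P2 mixes 2/3 on P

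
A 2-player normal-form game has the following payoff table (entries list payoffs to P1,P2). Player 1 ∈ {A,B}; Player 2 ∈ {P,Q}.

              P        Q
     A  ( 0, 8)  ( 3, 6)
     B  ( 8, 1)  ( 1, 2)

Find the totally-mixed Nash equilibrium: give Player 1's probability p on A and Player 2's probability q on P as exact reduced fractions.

P1 indiff ⇒ q·0+(1-q)·3 = q·8+(1-q)·1 ⇒ q(-8) = (1-q)(-2) ⇒ q = 1/5
P2 indiff ⇒ p·8+(1-p)·1 = p·6+(1-p)·2 ⇒ p(2) = (1-p)(1) ⇒ p = 1/3

(p,q) = (1/3, 1/5)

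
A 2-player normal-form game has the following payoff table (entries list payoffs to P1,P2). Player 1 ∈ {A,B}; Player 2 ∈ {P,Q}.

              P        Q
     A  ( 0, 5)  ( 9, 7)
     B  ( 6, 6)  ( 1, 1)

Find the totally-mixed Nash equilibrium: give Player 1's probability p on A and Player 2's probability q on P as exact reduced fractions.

P1 indiff ⇒ q·0+(1-q)·9 = q·6+(1-q)·1 ⇒ q(-6) = (1-q)(-8) ⇒ q = 4/7
P2 indiff ⇒ p·5+(1-p)·6 = p·7+(1-p)·1 ⇒ p(-2) = (1-p)(-5) ⇒ p = 5/7

p=5/7, q=4/7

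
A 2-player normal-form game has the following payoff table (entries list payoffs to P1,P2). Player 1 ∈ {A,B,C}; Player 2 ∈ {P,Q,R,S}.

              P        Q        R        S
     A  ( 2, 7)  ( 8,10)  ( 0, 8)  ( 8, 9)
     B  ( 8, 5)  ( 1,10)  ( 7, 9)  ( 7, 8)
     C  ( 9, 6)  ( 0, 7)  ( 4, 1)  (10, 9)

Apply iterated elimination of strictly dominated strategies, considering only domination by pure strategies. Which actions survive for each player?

Survivors P1:{A,C} P2:{Q,S}

P2 drop P (Q beats it: A:10>7 B:10>5 C:7>6)
P2 drop R (Q beats it: A:10>8 B:10>9 C:7>1)
P1 drop B (A beats it: Q:8>1 S:8>7)
P1→{A,C} P2→{Q,S}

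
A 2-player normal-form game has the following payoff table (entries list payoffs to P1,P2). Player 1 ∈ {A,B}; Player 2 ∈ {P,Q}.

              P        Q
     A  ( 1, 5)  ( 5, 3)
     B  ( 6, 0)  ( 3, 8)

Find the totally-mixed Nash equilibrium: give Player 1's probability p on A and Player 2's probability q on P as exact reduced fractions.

(p,q) = (4/5, 2/7)

P1 indiff ⇒ q·1+(1-q)·5 = q·6+(1-q)·3 ⇒ q(-5) = (1-q)(-2) ⇒ q = 2/7
P2 indiff ⇒ p·5+(1-p)·0 = p·3+(1-p)·8 ⇒ p(2) = (1-p)(8) ⇒ p = 4/5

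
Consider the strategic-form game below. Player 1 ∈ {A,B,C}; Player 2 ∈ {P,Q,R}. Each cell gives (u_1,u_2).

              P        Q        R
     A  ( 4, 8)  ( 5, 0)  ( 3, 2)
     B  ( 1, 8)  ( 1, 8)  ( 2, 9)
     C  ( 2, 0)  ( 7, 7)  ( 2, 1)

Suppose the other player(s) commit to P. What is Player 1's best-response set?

u_1(A vs P) = 4
u_1(B vs P) = 1
u_1(C vs P) = 2
max payoff 4 at {A}

argmax u_1 = {A}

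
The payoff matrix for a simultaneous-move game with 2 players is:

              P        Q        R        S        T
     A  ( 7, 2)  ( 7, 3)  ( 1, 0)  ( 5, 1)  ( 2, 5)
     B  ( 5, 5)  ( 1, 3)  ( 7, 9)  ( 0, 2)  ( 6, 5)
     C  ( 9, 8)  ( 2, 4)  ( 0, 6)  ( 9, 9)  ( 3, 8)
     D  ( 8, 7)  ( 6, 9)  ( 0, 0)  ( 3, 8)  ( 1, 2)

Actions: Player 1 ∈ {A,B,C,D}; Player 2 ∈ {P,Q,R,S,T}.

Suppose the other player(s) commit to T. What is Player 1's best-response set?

u_1(A vs T) = 2
u_1(B vs T) = 6
u_1(C vs T) = 3
u_1(D vs T) = 1
max payoff 6 at {B}

BR_1 = {B}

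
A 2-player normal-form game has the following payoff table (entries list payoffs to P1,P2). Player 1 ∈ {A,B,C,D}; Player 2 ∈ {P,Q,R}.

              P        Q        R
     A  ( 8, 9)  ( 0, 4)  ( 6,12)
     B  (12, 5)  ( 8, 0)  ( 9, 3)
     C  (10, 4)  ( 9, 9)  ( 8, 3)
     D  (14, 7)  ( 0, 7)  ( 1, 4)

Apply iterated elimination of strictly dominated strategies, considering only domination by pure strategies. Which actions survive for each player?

P1 drop A (B beats it: P:12>8 Q:8>0 R:9>6)
P2 drop R (P beats it: B:5>3 C:4>3 D:7>4)
P1→{B,C,D} P2→{P,Q}

IESDS → P1:{B,C,D} P2:{P,Q}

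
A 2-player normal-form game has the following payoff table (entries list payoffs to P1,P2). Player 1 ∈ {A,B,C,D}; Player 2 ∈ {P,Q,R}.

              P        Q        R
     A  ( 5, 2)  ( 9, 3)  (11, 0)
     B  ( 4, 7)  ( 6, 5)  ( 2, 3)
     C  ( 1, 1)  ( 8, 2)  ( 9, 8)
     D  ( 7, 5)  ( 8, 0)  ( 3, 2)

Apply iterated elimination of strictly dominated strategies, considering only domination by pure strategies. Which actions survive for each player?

Remaining: P1:{A,D} P2:{P,Q}

P1 drop B (A beats it: P:5>4 Q:9>6 R:11>2)
P1 drop C (A beats it: P:5>1 Q:9>8 R:11>9)
P2 drop R (P beats it: A:2>0 D:5>2)
P1→{A,D} P2→{P,Q}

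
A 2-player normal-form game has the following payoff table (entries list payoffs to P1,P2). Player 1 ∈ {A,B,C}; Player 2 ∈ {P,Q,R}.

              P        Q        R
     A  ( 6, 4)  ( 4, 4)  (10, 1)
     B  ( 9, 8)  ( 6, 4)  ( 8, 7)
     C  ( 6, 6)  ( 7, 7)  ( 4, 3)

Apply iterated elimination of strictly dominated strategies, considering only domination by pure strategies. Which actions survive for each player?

Survivors P1:{B,C} P2:{P,Q}

P2 drop R (P beats it: A:4>1 B:8>7 C:6>3)
P1 drop A (B beats it: P:9>6 Q:6>4)
P1→{B,C} P2→{P,Q}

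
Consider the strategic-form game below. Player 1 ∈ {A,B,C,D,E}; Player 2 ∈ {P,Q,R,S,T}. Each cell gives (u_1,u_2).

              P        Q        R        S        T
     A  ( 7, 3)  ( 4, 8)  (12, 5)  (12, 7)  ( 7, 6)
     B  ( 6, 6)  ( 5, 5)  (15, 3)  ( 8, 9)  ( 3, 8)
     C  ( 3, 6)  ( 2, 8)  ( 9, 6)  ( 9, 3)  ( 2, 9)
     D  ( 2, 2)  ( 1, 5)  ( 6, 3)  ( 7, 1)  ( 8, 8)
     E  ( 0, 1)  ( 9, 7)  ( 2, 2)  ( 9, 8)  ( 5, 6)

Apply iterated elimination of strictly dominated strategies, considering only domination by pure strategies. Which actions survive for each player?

Survivors P1:{A,D,E} P2:{Q,S,T}

P1 drop C (A beats it: P:7>3 Q:4>2 R:12>9 S:12>9 T:7>2)
P2 drop P (T beats it: A:6>3 B:8>6 D:8>2 E:6>1)
P2 drop R (Q beats it: A:8>5 B:5>3 D:5>3 E:7>2)
P1 drop B (E beats it: Q:9>5 S:9>8 T:5>3)
P1→{A,D,E} P2→{Q,S,T}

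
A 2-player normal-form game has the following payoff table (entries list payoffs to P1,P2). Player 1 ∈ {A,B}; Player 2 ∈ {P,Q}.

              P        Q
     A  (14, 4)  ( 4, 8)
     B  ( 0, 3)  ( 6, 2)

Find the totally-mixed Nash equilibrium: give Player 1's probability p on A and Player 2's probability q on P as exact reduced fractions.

P1 indiff ⇒ q·14+(1-q)·4 = q·0+(1-q)·6 ⇒ q(14) = (1-q)(2) ⇒ q = 1/8
P2 indiff ⇒ p·4+(1-p)·3 = p·8+(1-p)·2 ⇒ p(-4) = (1-p)(-1) ⇒ p = 1/5

p=1/5, q=1/8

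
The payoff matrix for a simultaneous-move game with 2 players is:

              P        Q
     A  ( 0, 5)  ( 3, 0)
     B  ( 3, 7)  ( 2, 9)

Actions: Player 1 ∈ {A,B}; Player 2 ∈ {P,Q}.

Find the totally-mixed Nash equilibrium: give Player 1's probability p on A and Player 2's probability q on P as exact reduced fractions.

P1 indiff ⇒ q·0+(1-q)·3 = q·3+(1-q)·2 ⇒ q(-3) = (1-q)(-1) ⇒ q = 1/4
P2 indiff ⇒ p·5+(1-p)·7 = p·0+(1-p)·9 ⇒ p(5) = (1-p)(2) ⇒ p = 2/7

p=2/7, q=1/4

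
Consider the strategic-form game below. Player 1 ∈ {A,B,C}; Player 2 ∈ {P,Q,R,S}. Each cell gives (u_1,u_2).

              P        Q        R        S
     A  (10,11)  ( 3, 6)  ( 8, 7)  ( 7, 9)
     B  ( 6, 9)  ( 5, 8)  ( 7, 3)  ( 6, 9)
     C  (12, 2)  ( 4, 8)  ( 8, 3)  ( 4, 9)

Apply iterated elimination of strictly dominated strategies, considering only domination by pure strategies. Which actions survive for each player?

Remaining: P1:{A,C} P2:{P,S}

P2 drop Q (S beats it: A:9>6 B:9>8 C:9>8)
P1 drop B (A beats it: P:10>6 R:8>7 S:7>6)
P2 drop R (S beats it: A:9>7 C:9>3)
P1→{A,C} P2→{P,S}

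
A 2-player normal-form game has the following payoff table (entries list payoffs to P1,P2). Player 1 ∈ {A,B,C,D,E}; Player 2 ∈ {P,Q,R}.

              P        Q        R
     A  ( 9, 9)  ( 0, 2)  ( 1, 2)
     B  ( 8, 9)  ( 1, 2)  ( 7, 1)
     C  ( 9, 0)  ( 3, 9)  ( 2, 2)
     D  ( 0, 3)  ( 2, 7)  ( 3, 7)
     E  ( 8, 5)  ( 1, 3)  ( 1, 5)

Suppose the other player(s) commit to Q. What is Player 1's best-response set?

BR_1 = {C}

u_1(A vs Q) = 0
u_1(B vs Q) = 1
u_1(C vs Q) = 3
u_1(D vs Q) = 2
u_1(E vs Q) = 1
max payoff 3 at {C}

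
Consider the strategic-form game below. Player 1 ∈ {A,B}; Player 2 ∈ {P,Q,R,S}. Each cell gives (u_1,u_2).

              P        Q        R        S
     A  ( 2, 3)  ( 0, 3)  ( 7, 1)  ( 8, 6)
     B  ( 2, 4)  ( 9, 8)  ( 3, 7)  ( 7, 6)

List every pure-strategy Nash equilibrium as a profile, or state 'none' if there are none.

Nash profiles: (A,S), (B,Q)

(A,P): not NE [P2→S gives 6>3]
(A,Q): not NE [P1→B gives 9>0; P2→S gives 6>3]
(A,R): not NE [P2→S gives 6>1]
(A,S): NE
(B,P): not NE [P2→Q gives 8>4]
(B,Q): NE
(B,R): not NE [P1→A gives 7>3; P2→Q gives 8>7]
(B,S): not NE [P1→A gives 8>7; P2→Q gives 8>6]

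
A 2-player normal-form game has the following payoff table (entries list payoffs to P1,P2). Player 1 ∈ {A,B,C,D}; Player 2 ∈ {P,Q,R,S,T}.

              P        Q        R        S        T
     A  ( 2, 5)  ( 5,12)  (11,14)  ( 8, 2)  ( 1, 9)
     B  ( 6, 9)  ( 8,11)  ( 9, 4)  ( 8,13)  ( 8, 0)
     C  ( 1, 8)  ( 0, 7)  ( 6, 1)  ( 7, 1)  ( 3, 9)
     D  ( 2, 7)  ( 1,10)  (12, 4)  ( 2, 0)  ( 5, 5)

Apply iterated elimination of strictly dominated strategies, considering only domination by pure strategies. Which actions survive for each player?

IESDS → P1:{A,B,D} P2:{Q,R,S}

P1 drop C (B beats it: P:6>1 Q:8>0 R:9>6 S:8>7 T:8>3)
P2 drop P (Q beats it: A:12>5 B:11>9 D:10>7)
P2 drop T (Q beats it: A:12>9 B:11>0 D:10>5)
P1→{A,B,D} P2→{Q,R,S}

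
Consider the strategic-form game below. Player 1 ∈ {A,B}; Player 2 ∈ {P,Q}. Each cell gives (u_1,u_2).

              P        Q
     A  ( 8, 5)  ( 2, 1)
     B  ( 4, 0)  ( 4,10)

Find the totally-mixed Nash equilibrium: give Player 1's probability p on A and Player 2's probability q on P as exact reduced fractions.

P1 mixes 5/7 on A; P2 mixes 1/3 on P

P1 indiff ⇒ q·8+(1-q)·2 = q·4+(1-q)·4 ⇒ q(4) = (1-q)(2) ⇒ q = 1/3
P2 indiff ⇒ p·5+(1-p)·0 = p·1+(1-p)·10 ⇒ p(4) = (1-p)(10) ⇒ p = 5/7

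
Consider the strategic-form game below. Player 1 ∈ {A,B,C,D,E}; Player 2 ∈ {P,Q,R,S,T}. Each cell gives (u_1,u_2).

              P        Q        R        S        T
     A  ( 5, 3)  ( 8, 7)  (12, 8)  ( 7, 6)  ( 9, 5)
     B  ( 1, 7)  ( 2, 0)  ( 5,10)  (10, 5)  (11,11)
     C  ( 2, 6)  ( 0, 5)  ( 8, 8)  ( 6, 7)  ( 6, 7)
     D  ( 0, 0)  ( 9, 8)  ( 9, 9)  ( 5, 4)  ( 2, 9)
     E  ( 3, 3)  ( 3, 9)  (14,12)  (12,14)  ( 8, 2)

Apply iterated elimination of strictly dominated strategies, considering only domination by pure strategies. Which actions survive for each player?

Survivors P1:{A,B,E} P2:{R,S,T}

P1 drop C (A beats it: P:5>2 Q:8>0 R:12>8 S:7>6 T:9>6)
P2 drop P (R beats it: A:8>3 B:10>7 D:9>0 E:12>3)
P2 drop Q (R beats it: A:8>7 B:10>0 D:9>8 E:12>9)
P1 drop D (A beats it: R:12>9 S:7>5 T:9>2)
P1→{A,B,E} P2→{R,S,T}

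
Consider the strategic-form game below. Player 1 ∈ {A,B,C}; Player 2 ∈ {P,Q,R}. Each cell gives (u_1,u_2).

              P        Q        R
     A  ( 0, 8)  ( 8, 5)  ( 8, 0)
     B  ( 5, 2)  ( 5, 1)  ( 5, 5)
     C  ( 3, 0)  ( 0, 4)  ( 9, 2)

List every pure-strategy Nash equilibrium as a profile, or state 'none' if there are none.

(A,P): not NE [P1→B gives 5>0]
(A,Q): not NE [P2→P gives 8>5]
(A,R): not NE [P1→C gives 9>8; P2→P gives 8>0]
(B,P): not NE [P2→R gives 5>2]
(B,Q): not NE [P1→A gives 8>5; P2→R gives 5>1]
(B,R): not NE [P1→C gives 9>5]
(C,P): not NE [P1→B gives 5>3; P2→Q gives 4>0]
(C,Q): not NE [P1→A gives 8>0]
(C,R): not NE [P2→Q gives 4>2]

No pure NE.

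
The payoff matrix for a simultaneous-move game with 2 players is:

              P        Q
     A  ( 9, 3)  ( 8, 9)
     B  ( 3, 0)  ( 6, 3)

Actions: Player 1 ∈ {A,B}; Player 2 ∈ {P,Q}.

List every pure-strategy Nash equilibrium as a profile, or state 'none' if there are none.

(A,P): not NE [P2→Q gives 9>3]
(A,Q): NE
(B,P): not NE [P1→A gives 9>3; P2→Q gives 3>0]
(B,Q): not NE [P1→A gives 8>6]

NE set: (A,Q)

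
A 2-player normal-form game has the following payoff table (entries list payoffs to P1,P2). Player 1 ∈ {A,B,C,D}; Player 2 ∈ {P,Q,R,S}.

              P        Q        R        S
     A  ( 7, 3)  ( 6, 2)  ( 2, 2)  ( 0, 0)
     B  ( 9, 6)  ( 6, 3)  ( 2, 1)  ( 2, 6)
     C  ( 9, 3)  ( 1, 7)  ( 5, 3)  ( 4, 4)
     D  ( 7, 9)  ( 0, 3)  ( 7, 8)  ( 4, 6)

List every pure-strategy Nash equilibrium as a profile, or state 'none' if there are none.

NE set: (B,P)

(A,P): not NE [P1→C gives 9>7]
(A,Q): not NE [P2→P gives 3>2]
(A,R): not NE [P1→D gives 7>2; P2→P gives 3>2]
(A,S): not NE [P1→D gives 4>0; P2→P gives 3>0]
(B,P): NE
(B,Q): not NE [P2→S gives 6>3]
(B,R): not NE [P1→D gives 7>2; P2→S gives 6>1]
(B,S): not NE [P1→D gives 4>2]
(C,P): not NE [P2→Q gives 7>3]
(C,Q): not NE [P1→B gives 6>1]
(C,R): not NE [P1→D gives 7>5; P2→Q gives 7>3]
(C,S): not NE [P2→Q gives 7>4]
(D,P): not NE [P1→C gives 9>7]
(D,Q): not NE [P1→B gives 6>0; P2→P gives 9>3]
(D,R): not NE [P2→P gives 9>8]
(D,S): not NE [P2→P gives 9>6]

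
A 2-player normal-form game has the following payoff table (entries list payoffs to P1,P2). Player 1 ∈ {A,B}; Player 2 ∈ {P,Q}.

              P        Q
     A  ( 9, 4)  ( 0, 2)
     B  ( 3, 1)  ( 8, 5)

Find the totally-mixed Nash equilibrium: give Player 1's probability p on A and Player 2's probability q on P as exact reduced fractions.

P1 indiff ⇒ q·9+(1-q)·0 = q·3+(1-q)·8 ⇒ q(6) = (1-q)(8) ⇒ q = 4/7
P2 indiff ⇒ p·4+(1-p)·1 = p·2+(1-p)·5 ⇒ p(2) = (1-p)(4) ⇒ p = 2/3

(p,q) = (2/3, 4/7)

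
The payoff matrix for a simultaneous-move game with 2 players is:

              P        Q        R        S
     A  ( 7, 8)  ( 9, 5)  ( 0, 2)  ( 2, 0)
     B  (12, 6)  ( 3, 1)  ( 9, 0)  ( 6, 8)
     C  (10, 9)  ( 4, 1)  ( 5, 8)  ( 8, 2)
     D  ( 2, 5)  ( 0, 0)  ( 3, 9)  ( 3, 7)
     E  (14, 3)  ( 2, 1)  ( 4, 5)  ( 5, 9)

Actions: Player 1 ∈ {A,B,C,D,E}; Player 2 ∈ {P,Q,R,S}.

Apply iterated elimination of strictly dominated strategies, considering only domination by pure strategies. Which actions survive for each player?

Remaining: P1:{B,C,E} P2:{P,R,S}

P1 drop D (B beats it: P:12>2 Q:3>0 R:9>3 S:6>3)
P2 drop Q (P beats it: A:8>5 B:6>1 C:9>1 E:3>1)
P1 drop A (B beats it: P:12>7 R:9>0 S:6>2)
P1→{B,C,E} P2→{P,R,S}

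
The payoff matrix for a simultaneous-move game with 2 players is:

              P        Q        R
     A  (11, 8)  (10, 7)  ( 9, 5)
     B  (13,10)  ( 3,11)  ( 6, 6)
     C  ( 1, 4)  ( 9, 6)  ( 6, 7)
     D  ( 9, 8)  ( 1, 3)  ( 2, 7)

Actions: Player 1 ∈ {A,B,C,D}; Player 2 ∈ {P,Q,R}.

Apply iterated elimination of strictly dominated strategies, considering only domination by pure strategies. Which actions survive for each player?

P1 drop C (A beats it: P:11>1 Q:10>9 R:9>6)
P1 drop D (A beats it: P:11>9 Q:10>1 R:9>2)
P2 drop R (P beats it: A:8>5 B:10>6)
P1→{A,B} P2→{P,Q}

Remaining: P1:{A,B} P2:{P,Q}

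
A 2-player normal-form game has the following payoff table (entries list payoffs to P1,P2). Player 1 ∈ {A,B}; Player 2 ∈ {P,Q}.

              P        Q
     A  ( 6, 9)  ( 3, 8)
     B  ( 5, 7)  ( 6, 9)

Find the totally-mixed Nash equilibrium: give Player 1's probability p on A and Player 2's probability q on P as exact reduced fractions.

P1 indiff ⇒ q·6+(1-q)·3 = q·5+(1-q)·6 ⇒ q(1) = (1-q)(3) ⇒ q = 3/4
P2 indiff ⇒ p·9+(1-p)·7 = p·8+(1-p)·9 ⇒ p(1) = (1-p)(2) ⇒ p = 2/3

p=2/3, q=3/4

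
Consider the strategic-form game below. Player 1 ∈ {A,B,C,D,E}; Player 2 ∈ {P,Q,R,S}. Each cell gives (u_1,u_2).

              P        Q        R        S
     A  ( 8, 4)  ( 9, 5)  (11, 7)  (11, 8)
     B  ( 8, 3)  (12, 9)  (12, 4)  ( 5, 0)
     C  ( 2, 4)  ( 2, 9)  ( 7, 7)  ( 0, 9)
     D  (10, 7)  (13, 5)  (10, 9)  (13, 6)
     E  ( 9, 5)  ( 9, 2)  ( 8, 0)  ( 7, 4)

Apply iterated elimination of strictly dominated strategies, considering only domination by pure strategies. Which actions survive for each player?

Remaining: P1:{A,B,D} P2:{Q,R,S}

P1 drop C (A beats it: P:8>2 Q:9>2 R:11>7 S:11>0)
P1 drop E (D beats it: P:10>9 Q:13>9 R:10>8 S:13>7)
P2 drop P (R beats it: A:7>4 B:4>3 D:9>7)
P1→{A,B,D} P2→{Q,R,S}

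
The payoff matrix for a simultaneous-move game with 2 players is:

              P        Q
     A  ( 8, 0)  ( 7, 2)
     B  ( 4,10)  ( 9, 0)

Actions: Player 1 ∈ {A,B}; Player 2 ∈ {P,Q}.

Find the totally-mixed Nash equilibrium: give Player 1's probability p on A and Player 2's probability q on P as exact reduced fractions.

p=5/6, q=1/3

P1 indiff ⇒ q·8+(1-q)·7 = q·4+(1-q)·9 ⇒ q(4) = (1-q)(2) ⇒ q = 1/3
P2 indiff ⇒ p·0+(1-p)·10 = p·2+(1-p)·0 ⇒ p(-2) = (1-p)(-10) ⇒ p = 5/6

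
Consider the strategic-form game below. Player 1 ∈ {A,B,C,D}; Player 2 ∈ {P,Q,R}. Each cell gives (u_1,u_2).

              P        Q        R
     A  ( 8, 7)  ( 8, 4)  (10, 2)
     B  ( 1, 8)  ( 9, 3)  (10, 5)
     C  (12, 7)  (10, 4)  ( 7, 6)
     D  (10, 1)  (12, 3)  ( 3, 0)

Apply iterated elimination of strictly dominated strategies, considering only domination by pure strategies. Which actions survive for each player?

IESDS → P1:{C,D} P2:{P,Q}

P2 drop R (P beats it: A:7>2 B:8>5 C:7>6 D:1>0)
P1 drop A (C beats it: P:12>8 Q:10>8)
P1 drop B (C beats it: P:12>1 Q:10>9)
P1→{C,D} P2→{P,Q}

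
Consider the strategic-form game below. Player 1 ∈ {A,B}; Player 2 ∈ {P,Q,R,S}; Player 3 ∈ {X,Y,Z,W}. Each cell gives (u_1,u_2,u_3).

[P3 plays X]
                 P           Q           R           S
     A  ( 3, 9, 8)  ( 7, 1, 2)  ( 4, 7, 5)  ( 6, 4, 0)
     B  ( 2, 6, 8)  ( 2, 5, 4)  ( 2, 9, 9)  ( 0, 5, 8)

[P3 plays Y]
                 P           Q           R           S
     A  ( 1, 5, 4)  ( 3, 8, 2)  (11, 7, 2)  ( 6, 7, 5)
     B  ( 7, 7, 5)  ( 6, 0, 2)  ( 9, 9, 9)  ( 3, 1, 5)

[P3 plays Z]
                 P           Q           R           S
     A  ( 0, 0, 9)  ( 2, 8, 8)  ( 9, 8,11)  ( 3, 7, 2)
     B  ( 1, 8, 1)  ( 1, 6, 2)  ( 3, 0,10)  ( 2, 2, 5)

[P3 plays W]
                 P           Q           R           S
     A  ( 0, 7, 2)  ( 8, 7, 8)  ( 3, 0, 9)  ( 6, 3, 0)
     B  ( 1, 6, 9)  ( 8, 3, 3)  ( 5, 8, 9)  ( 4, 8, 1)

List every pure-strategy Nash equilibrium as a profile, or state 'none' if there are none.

NE set: (A,Q,Z), (A,Q,W), (A,R,Z)

(A,P,X): not NE [P3→Z gives 9>8]
(A,P,Y): not NE [P1→B gives 7>1; P2→Q gives 8>5; P3→Z gives 9>4]
(A,P,Z): not NE [P1→B gives 1>0; P2→R gives 8>0]
(A,P,W): not NE [P1→B gives 1>0; P3→Z gives 9>2]
(A,Q,X): not NE [P2→P gives 9>1; P3→W gives 8>2]
(A,Q,Y): not NE [P1→B gives 6>3; P3→W gives 8>2]
(A,Q,Z): NE
(A,Q,W): NE
(A,R,X): not NE [P2→P gives 9>7; P3→Z gives 11>5]
(A,R,Y): not NE [P2→Q gives 8>7; P3→Z gives 11>2]
(A,R,Z): NE
(A,R,W): not NE [P1→B gives 5>3; P2→Q gives 7>0; P3→Z gives 11>9]
(A,S,X): not NE [P2→P gives 9>4; P3→Y gives 5>0]
(A,S,Y): not NE [P2→Q gives 8>7]
(A,S,Z): not NE [P2→R gives 8>7; P3→Y gives 5>2]
(A,S,W): not NE [P2→Q gives 7>3; P3→Y gives 5>0]
(B,P,X): not NE [P1→A gives 3>2; P2→R gives 9>6; P3→W gives 9>8]
(B,P,Y): not NE [P2→R gives 9>7; P3→W gives 9>5]
(B,P,Z): not NE [P3→W gives 9>1]
(B,P,W): not NE [P2→S gives 8>6]
(B,Q,X): not NE [P1→A gives 7>2; P2→R gives 9>5]
(B,Q,Y): not NE [P2→R gives 9>0; P3→X gives 4>2]
(B,Q,Z): not NE [P1→A gives 2>1; P2→P gives 8>6; P3→X gives 4>2]
(B,Q,W): not NE [P2→S gives 8>3; P3→X gives 4>3]
(B,R,X): not NE [P1→A gives 4>2; P3→Z gives 10>9]
(B,R,Y): not NE [P1→A gives 11>9; P3→Z gives 10>9]
(B,R,Z): not NE [P1→A gives 9>3; P2→P gives 8>0]
(B,R,W): not NE [P3→Z gives 10>9]
(B,S,X): not NE [P1→A gives 6>0; P2→R gives 9>5]
(B,S,Y): not NE [P1→A gives 6>3; P2→R gives 9>1; P3→X gives 8>5]
(B,S,Z): not NE [P1→A gives 3>2; P2→P gives 8>2; P3→X gives 8>5]
(B,S,W): not NE [P1→A gives 6>4; P3→X gives 8>1]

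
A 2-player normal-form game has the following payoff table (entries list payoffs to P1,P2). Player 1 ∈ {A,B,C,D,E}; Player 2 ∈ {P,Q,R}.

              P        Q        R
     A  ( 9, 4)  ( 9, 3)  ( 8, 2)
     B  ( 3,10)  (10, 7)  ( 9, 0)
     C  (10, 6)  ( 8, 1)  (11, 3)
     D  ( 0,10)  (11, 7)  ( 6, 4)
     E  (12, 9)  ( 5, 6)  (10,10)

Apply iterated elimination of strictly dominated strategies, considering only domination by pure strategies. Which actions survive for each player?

P2 drop Q (P beats it: A:4>3 B:10>7 C:6>1 D:10>7 E:9>6)
P1 drop A (C beats it: P:10>9 R:11>8)
P1 drop B (C beats it: P:10>3 R:11>9)
P1 drop D (C beats it: P:10>0 R:11>6)
P1→{C,E} P2→{P,R}

Survivors P1:{C,E} P2:{P,R}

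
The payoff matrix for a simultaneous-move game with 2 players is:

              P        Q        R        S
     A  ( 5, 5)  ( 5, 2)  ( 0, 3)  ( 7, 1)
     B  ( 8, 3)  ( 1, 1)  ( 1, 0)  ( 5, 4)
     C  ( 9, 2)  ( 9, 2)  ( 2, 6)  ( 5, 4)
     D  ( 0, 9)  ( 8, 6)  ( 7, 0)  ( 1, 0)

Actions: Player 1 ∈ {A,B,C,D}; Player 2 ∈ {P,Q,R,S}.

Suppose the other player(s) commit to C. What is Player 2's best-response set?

argmax u_2 = {R}

u_2(P vs C) = 2
u_2(Q vs C) = 2
u_2(R vs C) = 6
u_2(S vs C) = 4
max payoff 6 at {R}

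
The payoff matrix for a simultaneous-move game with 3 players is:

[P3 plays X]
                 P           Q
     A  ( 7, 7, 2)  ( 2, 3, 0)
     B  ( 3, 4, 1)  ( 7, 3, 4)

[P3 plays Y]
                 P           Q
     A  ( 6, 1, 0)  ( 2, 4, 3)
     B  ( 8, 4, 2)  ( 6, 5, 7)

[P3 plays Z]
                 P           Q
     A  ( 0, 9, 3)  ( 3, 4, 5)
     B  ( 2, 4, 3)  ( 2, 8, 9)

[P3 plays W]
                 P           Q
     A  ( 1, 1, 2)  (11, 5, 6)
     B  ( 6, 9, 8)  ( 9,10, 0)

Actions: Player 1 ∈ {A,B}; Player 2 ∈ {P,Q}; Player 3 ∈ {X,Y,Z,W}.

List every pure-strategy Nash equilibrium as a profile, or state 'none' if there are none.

PSNE = {(A,Q,W)}

(A,P,X): not NE [P3→Z gives 3>2]
(A,P,Y): not NE [P1→B gives 8>6; P2→Q gives 4>1; P3→Z gives 3>0]
(A,P,Z): not NE [P1→B gives 2>0]
(A,P,W): not NE [P1→B gives 6>1; P2→Q gives 5>1; P3→Z gives 3>2]
(A,Q,X): not NE [P1→B gives 7>2; P2→P gives 7>3; P3→W gives 6>0]
(A,Q,Y): not NE [P1→B gives 6>2; P3→W gives 6>3]
(A,Q,Z): not NE [P2→P gives 9>4; P3→W gives 6>5]
(A,Q,W): NE
(B,P,X): not NE [P1→A gives 7>3; P3→W gives 8>1]
(B,P,Y): not NE [P2→Q gives 5>4; P3→W gives 8>2]
(B,P,Z): not NE [P2→Q gives 8>4; P3→W gives 8>3]
(B,P,W): not NE [P2→Q gives 10>9]
(B,Q,X): not NE [P2→P gives 4>3; P3→Z gives 9>4]
(B,Q,Y): not NE [P3→Z gives 9>7]
(B,Q,Z): not NE [P1→A gives 3>2]
(B,Q,W): not NE [P1→A gives 11>9; P3→Z gives 9>0]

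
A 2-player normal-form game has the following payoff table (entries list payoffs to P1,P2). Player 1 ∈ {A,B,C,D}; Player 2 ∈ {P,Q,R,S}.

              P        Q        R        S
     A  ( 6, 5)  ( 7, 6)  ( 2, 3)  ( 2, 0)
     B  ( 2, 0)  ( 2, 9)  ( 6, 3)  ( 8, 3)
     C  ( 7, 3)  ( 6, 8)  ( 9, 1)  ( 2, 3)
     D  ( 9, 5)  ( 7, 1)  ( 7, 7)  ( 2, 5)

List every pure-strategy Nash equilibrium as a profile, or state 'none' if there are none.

(A,P): not NE [P1→D gives 9>6; P2→Q gives 6>5]
(A,Q): NE
(A,R): not NE [P1→C gives 9>2; P2→Q gives 6>3]
(A,S): not NE [P1→B gives 8>2; P2→Q gives 6>0]
(B,P): not NE [P1→D gives 9>2; P2→Q gives 9>0]
(B,Q): not NE [P1→D gives 7>2]
(B,R): not NE [P1→C gives 9>6; P2→Q gives 9>3]
(B,S): not NE [P2→Q gives 9>3]
(C,P): not NE [P1→D gives 9>7; P2→Q gives 8>3]
(C,Q): not NE [P1→D gives 7>6]
(C,R): not NE [P2→Q gives 8>1]
(C,S): not NE [P1→B gives 8>2; P2→Q gives 8>3]
(D,P): not NE [P2→R gives 7>5]
(D,Q): not NE [P2→R gives 7>1]
(D,R): not NE [P1→C gives 9>7]
(D,S): not NE [P1→B gives 8>2; P2→R gives 7>5]

Nash profiles: (A,Q)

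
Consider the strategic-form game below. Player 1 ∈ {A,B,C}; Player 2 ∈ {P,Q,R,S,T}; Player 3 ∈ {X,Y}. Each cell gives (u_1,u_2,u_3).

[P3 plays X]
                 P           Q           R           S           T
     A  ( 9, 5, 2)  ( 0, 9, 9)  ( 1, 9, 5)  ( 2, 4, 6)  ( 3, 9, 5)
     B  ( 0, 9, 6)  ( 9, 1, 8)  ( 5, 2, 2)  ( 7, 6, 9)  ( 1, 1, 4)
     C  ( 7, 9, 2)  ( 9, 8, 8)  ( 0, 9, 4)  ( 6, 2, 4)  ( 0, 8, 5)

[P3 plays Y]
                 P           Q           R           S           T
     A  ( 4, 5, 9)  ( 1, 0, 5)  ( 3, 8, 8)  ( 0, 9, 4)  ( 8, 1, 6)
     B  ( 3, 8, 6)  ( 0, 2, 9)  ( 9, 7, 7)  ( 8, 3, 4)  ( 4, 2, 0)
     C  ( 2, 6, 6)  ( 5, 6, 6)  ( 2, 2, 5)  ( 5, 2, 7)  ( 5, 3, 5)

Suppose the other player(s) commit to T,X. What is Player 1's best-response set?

P1 best: {A}

u_1(A vs T,X) = 3
u_1(B vs T,X) = 1
u_1(C vs T,X) = 0
max payoff 3 at {A}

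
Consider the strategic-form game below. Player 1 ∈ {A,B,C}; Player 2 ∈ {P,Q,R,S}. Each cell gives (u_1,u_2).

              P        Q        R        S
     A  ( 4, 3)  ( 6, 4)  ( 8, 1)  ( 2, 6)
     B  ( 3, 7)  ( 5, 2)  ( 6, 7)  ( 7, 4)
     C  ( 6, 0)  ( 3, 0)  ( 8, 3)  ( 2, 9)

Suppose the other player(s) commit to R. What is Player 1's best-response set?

argmax u_1 = {A,C}

u_1(A vs R) = 8
u_1(B vs R) = 6
u_1(C vs R) = 8
max payoff 8 at {A,C}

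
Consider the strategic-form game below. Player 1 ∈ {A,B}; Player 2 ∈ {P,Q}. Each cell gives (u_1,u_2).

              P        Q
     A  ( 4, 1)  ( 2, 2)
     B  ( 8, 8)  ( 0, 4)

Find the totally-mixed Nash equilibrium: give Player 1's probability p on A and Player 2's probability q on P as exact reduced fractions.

P1 indiff ⇒ q·4+(1-q)·2 = q·8+(1-q)·0 ⇒ q(-4) = (1-q)(-2) ⇒ q = 1/3
P2 indiff ⇒ p·1+(1-p)·8 = p·2+(1-p)·4 ⇒ p(-1) = (1-p)(-4) ⇒ p = 4/5

(p,q) = (4/5, 1/3)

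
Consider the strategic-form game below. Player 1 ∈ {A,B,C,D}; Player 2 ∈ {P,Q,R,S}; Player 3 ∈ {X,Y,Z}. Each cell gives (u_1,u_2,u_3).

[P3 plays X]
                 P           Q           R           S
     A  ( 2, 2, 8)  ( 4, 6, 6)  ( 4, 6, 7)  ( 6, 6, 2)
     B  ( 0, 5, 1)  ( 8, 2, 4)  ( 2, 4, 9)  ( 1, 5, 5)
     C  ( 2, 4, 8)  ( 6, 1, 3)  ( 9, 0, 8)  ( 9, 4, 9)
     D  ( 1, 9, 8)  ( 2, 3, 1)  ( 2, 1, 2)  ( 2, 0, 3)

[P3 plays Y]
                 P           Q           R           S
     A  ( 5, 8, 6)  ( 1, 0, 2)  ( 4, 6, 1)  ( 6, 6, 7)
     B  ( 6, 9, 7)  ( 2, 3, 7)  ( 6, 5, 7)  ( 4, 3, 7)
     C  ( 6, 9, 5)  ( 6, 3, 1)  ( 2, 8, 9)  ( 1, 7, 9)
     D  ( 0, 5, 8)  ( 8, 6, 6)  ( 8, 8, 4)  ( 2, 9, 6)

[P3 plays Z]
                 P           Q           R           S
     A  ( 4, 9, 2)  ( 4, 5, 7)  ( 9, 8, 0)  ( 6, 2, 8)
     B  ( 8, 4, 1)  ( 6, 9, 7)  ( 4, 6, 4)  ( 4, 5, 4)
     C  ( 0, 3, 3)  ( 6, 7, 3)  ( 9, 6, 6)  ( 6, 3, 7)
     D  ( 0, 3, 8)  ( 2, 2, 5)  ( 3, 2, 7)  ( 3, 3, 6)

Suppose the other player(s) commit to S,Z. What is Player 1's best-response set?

u_1(A vs S,Z) = 6
u_1(B vs S,Z) = 4
u_1(C vs S,Z) = 6
u_1(D vs S,Z) = 3
max payoff 6 at {A,C}

P1 best: {A,C}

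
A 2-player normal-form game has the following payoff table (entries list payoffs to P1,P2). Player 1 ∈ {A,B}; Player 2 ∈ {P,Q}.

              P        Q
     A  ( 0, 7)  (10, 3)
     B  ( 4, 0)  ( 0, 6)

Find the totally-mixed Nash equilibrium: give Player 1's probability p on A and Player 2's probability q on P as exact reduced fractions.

p=3/5, q=5/7

P1 indiff ⇒ q·0+(1-q)·10 = q·4+(1-q)·0 ⇒ q(-4) = (1-q)(-10) ⇒ q = 5/7
P2 indiff ⇒ p·7+(1-p)·0 = p·3+(1-p)·6 ⇒ p(4) = (1-p)(6) ⇒ p = 3/5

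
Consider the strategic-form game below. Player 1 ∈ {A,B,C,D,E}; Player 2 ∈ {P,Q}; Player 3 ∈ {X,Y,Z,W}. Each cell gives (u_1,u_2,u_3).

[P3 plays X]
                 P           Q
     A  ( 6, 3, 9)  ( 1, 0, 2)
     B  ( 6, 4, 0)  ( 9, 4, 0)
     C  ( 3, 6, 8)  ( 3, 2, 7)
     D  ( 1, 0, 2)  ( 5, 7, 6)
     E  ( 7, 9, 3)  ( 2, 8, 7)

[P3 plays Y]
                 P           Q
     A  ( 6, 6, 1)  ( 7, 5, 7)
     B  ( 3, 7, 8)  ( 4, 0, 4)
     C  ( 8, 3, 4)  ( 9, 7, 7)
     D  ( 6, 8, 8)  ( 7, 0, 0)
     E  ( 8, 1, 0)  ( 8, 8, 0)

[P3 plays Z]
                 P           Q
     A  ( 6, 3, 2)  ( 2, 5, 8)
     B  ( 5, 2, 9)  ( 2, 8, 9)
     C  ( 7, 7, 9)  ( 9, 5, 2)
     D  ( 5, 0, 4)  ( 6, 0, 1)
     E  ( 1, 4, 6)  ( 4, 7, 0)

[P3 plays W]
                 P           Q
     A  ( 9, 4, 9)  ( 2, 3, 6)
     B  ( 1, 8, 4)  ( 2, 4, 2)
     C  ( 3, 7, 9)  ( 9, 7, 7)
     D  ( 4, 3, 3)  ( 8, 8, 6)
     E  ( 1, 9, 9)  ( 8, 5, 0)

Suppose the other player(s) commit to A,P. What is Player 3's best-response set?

P3 best: {X,W}

u_3(X vs A,P) = 9
u_3(Y vs A,P) = 1
u_3(Z vs A,P) = 2
u_3(W vs A,P) = 9
max payoff 9 at {X,W}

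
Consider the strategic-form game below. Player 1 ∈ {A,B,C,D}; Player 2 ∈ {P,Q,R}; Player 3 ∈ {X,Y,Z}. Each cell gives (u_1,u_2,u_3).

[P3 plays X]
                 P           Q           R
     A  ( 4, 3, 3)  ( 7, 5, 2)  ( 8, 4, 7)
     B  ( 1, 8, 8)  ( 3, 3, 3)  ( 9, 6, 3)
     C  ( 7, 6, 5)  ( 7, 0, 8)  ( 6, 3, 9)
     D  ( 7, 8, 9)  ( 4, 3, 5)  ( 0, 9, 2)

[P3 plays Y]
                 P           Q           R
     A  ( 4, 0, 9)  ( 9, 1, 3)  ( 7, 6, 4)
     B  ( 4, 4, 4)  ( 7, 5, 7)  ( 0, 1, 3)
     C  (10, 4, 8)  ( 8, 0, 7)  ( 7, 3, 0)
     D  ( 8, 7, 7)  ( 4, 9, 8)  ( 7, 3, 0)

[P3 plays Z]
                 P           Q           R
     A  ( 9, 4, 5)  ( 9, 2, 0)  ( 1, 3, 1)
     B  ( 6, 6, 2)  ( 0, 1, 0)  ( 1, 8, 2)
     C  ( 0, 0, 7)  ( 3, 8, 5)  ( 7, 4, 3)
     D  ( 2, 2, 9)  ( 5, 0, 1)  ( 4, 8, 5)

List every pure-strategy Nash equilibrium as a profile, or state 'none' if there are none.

Nash profiles: (C,P,Y)

(A,P,X): not NE [P1→D gives 7>4; P2→Q gives 5>3; P3→Y gives 9>3]
(A,P,Y): not NE [P1→C gives 10>4; P2→R gives 6>0]
(A,P,Z): not NE [P3→Y gives 9>5]
(A,Q,X): not NE [P3→Y gives 3>2]
(A,Q,Y): not NE [P2→R gives 6>1]
(A,Q,Z): not NE [P2→P gives 4>2; P3→Y gives 3>0]
(A,R,X): not NE [P1→B gives 9>8; P2→Q gives 5>4]
(A,R,Y): not NE [P3→X gives 7>4]
(A,R,Z): not NE [P1→C gives 7>1; P2→P gives 4>3; P3→X gives 7>1]
(B,P,X): not NE [P1→D gives 7>1]
(B,P,Y): not NE [P1→C gives 10>4; P2→Q gives 5>4; P3→X gives 8>4]
(B,P,Z): not NE [P1→A gives 9>6; P2→R gives 8>6; P3→X gives 8>2]
(B,Q,X): not NE [P1→C gives 7>3; P2→P gives 8>3; P3→Y gives 7>3]
(B,Q,Y): not NE [P1→A gives 9>7]
(B,Q,Z): not NE [P1→A gives 9>0; P2→R gives 8>1; P3→Y gives 7>0]
(B,R,X): not NE [P2→P gives 8>6]
(B,R,Y): not NE [P1→D gives 7>0; P2→Q gives 5>1]
(B,R,Z): not NE [P1→C gives 7>1; P3→Y gives 3>2]
(C,P,X): not NE [P3→Y gives 8>5]
(C,P,Y): NE
(C,P,Z): not NE [P1→A gives 9>0; P2→Q gives 8>0; P3→Y gives 8>7]
(C,Q,X): not NE [P2→P gives 6>0]
(C,Q,Y): not NE [P1→A gives 9>8; P2→P gives 4>0; P3→X gives 8>7]
(C,Q,Z): not NE [P1→A gives 9>3; P3→X gives 8>5]
(C,R,X): not NE [P1→B gives 9>6; P2→P gives 6>3]
(C,R,Y): not NE [P2→P gives 4>3; P3→X gives 9>0]
(C,R,Z): not NE [P2→Q gives 8>4; P3→X gives 9>3]
(D,P,X): not NE [P2→R gives 9>8]
(D,P,Y): not NE [P1→C gives 10>8; P2→Q gives 9>7; P3→Z gives 9>7]
(D,P,Z): not NE [P1→A gives 9>2; P2→R gives 8>2]
(D,Q,X): not NE [P1→C gives 7>4; P2→R gives 9>3; P3→Y gives 8>5]
(D,Q,Y): not NE [P1→A gives 9>4]
(D,Q,Z): not NE [P1→A gives 9>5; P2→R gives 8>0; P3→Y gives 8>1]
(D,R,X): not NE [P1→B gives 9>0; P3→Z gives 5>2]
(D,R,Y): not NE [P2→Q gives 9>3; P3→Z gives 5>0]
(D,R,Z): not NE [P1→C gives 7>4]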